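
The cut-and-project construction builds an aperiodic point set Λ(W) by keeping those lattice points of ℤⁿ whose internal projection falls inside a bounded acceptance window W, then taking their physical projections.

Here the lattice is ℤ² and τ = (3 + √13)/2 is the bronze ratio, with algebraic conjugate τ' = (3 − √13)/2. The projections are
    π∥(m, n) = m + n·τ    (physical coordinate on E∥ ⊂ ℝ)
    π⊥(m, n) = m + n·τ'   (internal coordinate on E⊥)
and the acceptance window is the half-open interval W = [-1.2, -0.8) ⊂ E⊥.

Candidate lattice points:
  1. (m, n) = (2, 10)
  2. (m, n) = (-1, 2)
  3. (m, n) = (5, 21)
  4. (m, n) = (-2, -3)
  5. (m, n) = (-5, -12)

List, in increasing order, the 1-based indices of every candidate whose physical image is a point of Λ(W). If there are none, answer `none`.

1, 4

Compute τ' = (3−√13)/2 = -0.30278, so π⊥(m,n) = m -0.30278·n.
#1 (2,10): internal coord 2 + (10)·τ' = -1.02776; -1.02776 ∈ [-1.2, -0.8) → IN Λ
#2 (-1,2): internal coord -1 + (2)·τ' = -1.60555; -1.60555 ∉ [-1.2, -0.8) → out
#3 (5,21): internal coord 5 + (21)·τ' = -1.35829; -1.35829 ∉ [-1.2, -0.8) → out
#4 (-2,-3): internal coord -2 + (-3)·τ' = -1.09167; -1.09167 ∈ [-1.2, -0.8) → IN Λ
#5 (-5,-12): internal coord -5 + (-12)·τ' = -1.36669; -1.36669 ∉ [-1.2, -0.8) → out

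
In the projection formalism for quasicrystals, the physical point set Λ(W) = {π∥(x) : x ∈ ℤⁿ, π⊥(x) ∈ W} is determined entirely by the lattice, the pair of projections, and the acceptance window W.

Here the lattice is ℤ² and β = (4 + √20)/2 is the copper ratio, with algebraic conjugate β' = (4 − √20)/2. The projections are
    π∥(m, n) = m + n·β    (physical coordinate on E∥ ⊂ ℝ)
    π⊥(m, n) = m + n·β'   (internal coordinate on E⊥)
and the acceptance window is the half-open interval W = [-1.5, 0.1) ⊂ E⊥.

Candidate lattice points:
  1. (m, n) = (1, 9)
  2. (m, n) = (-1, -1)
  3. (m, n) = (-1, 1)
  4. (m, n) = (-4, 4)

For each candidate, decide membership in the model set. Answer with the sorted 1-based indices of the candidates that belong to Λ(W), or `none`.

β' = (4−√20)/2 ≈ -0.2361.
candidate 1: (m,n)=(1,9) → π∥ = 1+9·β ≈ 39.1246, π⊥ = 1+9·β' ≈ -1.1246 ∈ [-1.5, 0.1) ⇒ IN Λ
candidate 2: (m,n)=(-1,-1) → π∥ = -1-1·β ≈ -5.2361, π⊥ = -1-1·β' ≈ -0.7639 ∈ [-1.5, 0.1) ⇒ IN Λ
candidate 3: (m,n)=(-1,1) → π∥ = -1+1·β ≈ 3.2361, π⊥ = -1+1·β' ≈ -1.2361 ∈ [-1.5, 0.1) ⇒ IN Λ
candidate 4: (m,n)=(-4,4) → π∥ = -4+4·β ≈ 12.9443, π⊥ = -4+4·β' ≈ -4.9443 ∉ [-1.5, 0.1) ⇒ out

1, 2, 3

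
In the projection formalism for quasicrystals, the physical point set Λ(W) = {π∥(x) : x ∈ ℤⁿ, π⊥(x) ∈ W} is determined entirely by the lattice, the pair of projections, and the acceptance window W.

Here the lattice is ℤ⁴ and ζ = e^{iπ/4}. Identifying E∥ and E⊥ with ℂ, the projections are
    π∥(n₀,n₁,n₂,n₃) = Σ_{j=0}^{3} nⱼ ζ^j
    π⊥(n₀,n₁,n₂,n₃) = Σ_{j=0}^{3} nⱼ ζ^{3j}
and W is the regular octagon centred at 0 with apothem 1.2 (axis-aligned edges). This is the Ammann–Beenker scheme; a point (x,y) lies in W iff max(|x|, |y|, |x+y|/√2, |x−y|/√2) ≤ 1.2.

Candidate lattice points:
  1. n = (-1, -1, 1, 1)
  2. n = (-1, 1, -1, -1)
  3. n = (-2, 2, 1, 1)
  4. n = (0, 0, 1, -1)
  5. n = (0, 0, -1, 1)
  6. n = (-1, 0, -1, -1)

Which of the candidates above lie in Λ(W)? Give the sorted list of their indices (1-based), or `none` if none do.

1

Internal map: ζ^{3j} for j=0..3 gives (1,0), (−√2/2,√2/2), (0,−1), (√2/2,√2/2).
candidate 1: n = (-1, -1, 1, 1) → π⊥ ≈ (+0.41421, -1.00000); max(|x|,|y|,|x±y|/√2) = 1.00000 ≤ 1.2 ⇒ ∈ W
candidate 2: n = (-1, 1, -1, -1) → π⊥ ≈ (-2.41421, +1.00000); max(|x|,|y|,|x±y|/√2) = 2.41421 > 1.2 ⇒ ∉ W
candidate 3: n = (-2, 2, 1, 1) → π⊥ ≈ (-2.70711, +1.12132); max(|x|,|y|,|x±y|/√2) = 2.70711 > 1.2 ⇒ ∉ W
candidate 4: n = (0, 0, 1, -1) → π⊥ ≈ (-0.70711, -1.70711); max(|x|,|y|,|x±y|/√2) = 1.70711 > 1.2 ⇒ ∉ W
candidate 5: n = (0, 0, -1, 1) → π⊥ ≈ (+0.70711, +1.70711); max(|x|,|y|,|x±y|/√2) = 1.70711 > 1.2 ⇒ ∉ W
candidate 6: n = (-1, 0, -1, -1) → π⊥ ≈ (-1.70711, +0.29289); max(|x|,|y|,|x±y|/√2) = 1.70711 > 1.2 ⇒ ∉ W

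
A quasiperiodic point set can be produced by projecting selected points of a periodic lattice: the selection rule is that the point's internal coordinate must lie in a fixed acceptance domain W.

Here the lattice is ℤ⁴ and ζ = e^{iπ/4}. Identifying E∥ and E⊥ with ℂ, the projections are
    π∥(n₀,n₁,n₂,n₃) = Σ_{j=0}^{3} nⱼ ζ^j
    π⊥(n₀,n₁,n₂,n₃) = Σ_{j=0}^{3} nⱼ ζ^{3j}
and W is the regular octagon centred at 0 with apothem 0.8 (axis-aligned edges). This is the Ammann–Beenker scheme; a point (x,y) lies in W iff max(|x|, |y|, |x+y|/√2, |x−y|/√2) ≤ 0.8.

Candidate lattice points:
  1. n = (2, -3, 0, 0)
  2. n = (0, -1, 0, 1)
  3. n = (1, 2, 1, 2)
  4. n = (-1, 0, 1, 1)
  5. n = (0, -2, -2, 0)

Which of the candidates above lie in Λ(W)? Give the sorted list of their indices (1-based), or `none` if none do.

With ζ = e^{iπ/4} the internal vectors are ζ^0,ζ^3,ζ^6,ζ^9.
#1 (2, -3, 0, 0): internal (4.1213, -2.1213); octagon support 4.4142 vs apothem 0.8 → ∉ W
#2 (0, -1, 0, 1): internal (1.4142, 0.0000); octagon support 1.4142 vs apothem 0.8 → ∉ W
#3 (1, 2, 1, 2): internal (1.0000, 1.8284); octagon support 2.0000 vs apothem 0.8 → ∉ W
#4 (-1, 0, 1, 1): internal (-0.2929, -0.2929); octagon support 0.4142 vs apothem 0.8 → ∈ W
#5 (0, -2, -2, 0): internal (1.4142, 0.5858); octagon support 1.4142 vs apothem 0.8 → ∉ W

4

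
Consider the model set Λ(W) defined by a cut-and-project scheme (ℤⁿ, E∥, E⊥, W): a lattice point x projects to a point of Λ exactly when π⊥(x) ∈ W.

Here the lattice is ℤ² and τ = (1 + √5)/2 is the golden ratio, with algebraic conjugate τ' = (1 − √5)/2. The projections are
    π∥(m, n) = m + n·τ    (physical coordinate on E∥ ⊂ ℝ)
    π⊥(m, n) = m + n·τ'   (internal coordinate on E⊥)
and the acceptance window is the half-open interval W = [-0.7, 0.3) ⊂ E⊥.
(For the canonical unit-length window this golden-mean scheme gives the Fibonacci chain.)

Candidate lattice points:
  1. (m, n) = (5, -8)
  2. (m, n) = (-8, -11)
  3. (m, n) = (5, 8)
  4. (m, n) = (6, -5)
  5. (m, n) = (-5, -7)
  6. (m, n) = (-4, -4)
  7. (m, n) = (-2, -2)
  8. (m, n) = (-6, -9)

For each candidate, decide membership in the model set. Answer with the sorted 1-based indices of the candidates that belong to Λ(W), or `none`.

Numerically τ ≈ 1.618034 and τ' = −1/τ ≈ -0.618034.
candidate 1: (m,n)=(5,-8) → π∥ = 5-8·τ ≈ -7.944272, π⊥ = 5-8·τ' ≈ 9.944272 ∉ [-0.7, 0.3) ⇒ out
candidate 2: (m,n)=(-8,-11) → π∥ = -8-11·τ ≈ -25.798374, π⊥ = -8-11·τ' ≈ -1.201626 ∉ [-0.7, 0.3) ⇒ out
candidate 3: (m,n)=(5,8) → π∥ = 5+8·τ ≈ 17.944272, π⊥ = 5+8·τ' ≈ 0.055728 ∈ [-0.7, 0.3) ⇒ IN Λ
candidate 4: (m,n)=(6,-5) → π∥ = 6-5·τ ≈ -2.090170, π⊥ = 6-5·τ' ≈ 9.090170 ∉ [-0.7, 0.3) ⇒ out
candidate 5: (m,n)=(-5,-7) → π∥ = -5-7·τ ≈ -16.326238, π⊥ = -5-7·τ' ≈ -0.673762 ∈ [-0.7, 0.3) ⇒ IN Λ
candidate 6: (m,n)=(-4,-4) → π∥ = -4-4·τ ≈ -10.472136, π⊥ = -4-4·τ' ≈ -1.527864 ∉ [-0.7, 0.3) ⇒ out
candidate 7: (m,n)=(-2,-2) → π∥ = -2-2·τ ≈ -5.236068, π⊥ = -2-2·τ' ≈ -0.763932 ∉ [-0.7, 0.3) ⇒ out
candidate 8: (m,n)=(-6,-9) → π∥ = -6-9·τ ≈ -20.562306, π⊥ = -6-9·τ' ≈ -0.437694 ∈ [-0.7, 0.3) ⇒ IN Λ

3, 5, 8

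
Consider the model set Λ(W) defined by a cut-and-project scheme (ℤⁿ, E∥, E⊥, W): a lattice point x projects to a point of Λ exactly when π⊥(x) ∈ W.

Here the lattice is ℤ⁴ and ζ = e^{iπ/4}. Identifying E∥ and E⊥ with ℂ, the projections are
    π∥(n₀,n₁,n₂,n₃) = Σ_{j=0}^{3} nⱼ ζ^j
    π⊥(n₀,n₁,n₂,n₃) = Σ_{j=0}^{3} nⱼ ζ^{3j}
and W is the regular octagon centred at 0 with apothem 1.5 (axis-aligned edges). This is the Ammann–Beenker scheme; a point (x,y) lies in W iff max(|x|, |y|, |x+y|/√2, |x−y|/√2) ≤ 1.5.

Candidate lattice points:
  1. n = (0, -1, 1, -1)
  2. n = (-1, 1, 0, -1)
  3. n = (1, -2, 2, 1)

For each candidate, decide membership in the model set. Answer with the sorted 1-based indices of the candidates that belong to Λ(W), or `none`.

none

π⊥(n) = n₀ + n₁ζ³ + n₂ζ⁶ + n₃ζ⁹ where ζ = e^{iπ/4}.
candidate 1: n = (0, -1, 1, -1) → π⊥ ≈ (+0.0000, -2.4142); max(|x|,|y|,|x±y|/√2) = 2.4142 > 1.5 ⇒ ∉ W
candidate 2: n = (-1, 1, 0, -1) → π⊥ ≈ (-2.4142, +0.0000); max(|x|,|y|,|x±y|/√2) = 2.4142 > 1.5 ⇒ ∉ W
candidate 3: n = (1, -2, 2, 1) → π⊥ ≈ (+3.1213, -2.7071); max(|x|,|y|,|x±y|/√2) = 4.1213 > 1.5 ⇒ ∉ W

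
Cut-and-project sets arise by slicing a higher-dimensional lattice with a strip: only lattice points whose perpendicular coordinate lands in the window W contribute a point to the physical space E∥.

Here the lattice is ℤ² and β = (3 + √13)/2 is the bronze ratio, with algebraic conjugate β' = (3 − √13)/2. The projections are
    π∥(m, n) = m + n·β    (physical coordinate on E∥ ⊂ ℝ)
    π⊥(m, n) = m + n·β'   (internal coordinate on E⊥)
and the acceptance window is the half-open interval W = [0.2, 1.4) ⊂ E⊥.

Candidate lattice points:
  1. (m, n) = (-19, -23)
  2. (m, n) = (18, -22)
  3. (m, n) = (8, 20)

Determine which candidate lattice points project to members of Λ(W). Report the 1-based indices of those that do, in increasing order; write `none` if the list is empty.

β' = (3−√13)/2 ≈ -0.302776.
[1] lift (-19,-23): star map gives -12.036160; window check 0.2 ≤ -12.036160 < 1.4 is false → out
[2] lift (18,-22): star map gives 24.661064; window check 0.2 ≤ 24.661064 < 1.4 is false → out
[3] lift (8,20): star map gives 1.944487; window check 0.2 ≤ 1.944487 < 1.4 is false → out

none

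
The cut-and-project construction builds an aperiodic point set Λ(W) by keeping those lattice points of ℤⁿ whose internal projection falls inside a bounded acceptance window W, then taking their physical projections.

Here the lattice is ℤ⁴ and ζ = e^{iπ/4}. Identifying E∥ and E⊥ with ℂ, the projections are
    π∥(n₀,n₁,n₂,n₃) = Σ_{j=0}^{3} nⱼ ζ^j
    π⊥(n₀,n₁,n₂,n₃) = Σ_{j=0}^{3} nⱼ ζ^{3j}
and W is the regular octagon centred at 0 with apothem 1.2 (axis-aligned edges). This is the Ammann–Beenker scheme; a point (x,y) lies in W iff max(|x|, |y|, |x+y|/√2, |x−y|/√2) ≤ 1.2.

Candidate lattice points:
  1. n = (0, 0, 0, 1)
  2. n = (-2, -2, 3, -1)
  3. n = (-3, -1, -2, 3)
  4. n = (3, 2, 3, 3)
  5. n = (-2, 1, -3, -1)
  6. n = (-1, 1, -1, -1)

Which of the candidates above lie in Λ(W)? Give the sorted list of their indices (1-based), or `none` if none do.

1

Internal map: ζ^{3j} for j=0..3 gives (1,0), (−√2/2,√2/2), (0,−1), (√2/2,√2/2).
#1 (0, 0, 0, 1): internal (0.7071, 0.7071); octagon support 1.0000 vs apothem 1.2 → ∈ W
#2 (-2, -2, 3, -1): internal (-1.2929, -5.1213); octagon support 5.1213 vs apothem 1.2 → ∉ W
#3 (-3, -1, -2, 3): internal (-0.1716, 3.4142); octagon support 3.4142 vs apothem 1.2 → ∉ W
#4 (3, 2, 3, 3): internal (3.7071, 0.5355); octagon support 3.7071 vs apothem 1.2 → ∉ W
#5 (-2, 1, -3, -1): internal (-3.4142, 3.0000); octagon support 4.5355 vs apothem 1.2 → ∉ W
#6 (-1, 1, -1, -1): internal (-2.4142, 1.0000); octagon support 2.4142 vs apothem 1.2 → ∉ W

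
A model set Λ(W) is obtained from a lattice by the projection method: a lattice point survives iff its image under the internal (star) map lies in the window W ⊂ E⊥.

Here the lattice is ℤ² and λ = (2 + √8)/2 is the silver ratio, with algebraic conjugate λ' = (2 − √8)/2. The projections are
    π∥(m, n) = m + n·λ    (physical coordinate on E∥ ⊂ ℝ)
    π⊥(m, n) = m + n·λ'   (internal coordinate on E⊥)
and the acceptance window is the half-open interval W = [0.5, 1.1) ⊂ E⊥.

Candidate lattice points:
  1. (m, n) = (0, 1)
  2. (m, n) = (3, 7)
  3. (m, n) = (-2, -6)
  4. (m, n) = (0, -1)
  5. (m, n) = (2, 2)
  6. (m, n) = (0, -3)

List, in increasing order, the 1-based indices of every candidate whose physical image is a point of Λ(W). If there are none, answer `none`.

none

λ' = (2−√8)/2 ≈ -0.414214.
#1 (0,1): internal coord 0 + (1)·λ' = -0.414214; -0.414214 ∉ [0.5, 1.1) → out
#2 (3,7): internal coord 3 + (7)·λ' = +0.100505; +0.100505 ∉ [0.5, 1.1) → out
#3 (-2,-6): internal coord -2 + (-6)·λ' = +0.485281; +0.485281 ∉ [0.5, 1.1) → out
#4 (0,-1): internal coord 0 + (-1)·λ' = +0.414214; +0.414214 ∉ [0.5, 1.1) → out
#5 (2,2): internal coord 2 + (2)·λ' = +1.171573; +1.171573 ∉ [0.5, 1.1) → out
#6 (0,-3): internal coord 0 + (-3)·λ' = +1.242641; +1.242641 ∉ [0.5, 1.1) → out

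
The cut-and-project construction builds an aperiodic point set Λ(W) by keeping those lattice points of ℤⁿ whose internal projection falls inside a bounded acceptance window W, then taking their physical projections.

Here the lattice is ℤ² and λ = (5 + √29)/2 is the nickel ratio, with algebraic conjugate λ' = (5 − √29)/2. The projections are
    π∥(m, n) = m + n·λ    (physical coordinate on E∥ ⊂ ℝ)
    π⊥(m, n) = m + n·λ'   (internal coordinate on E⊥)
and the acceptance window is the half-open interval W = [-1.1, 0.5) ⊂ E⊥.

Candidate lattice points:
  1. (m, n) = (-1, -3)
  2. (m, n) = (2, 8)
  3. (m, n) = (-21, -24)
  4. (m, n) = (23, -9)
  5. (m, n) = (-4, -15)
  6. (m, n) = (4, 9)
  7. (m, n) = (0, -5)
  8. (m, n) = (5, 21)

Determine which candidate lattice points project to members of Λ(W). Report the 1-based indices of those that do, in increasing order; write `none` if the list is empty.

1, 2

Numerically λ ≈ 5.1926 and λ' = −1/λ ≈ -0.1926.
[1] lift (-1,-3): star map gives -0.4223; window check -1.1 ≤ -0.4223 < 0.5 is true → IN Λ
[2] lift (2,8): star map gives 0.4593; window check -1.1 ≤ 0.4593 < 0.5 is true → IN Λ
[3] lift (-21,-24): star map gives -16.3780; window check -1.1 ≤ -16.3780 < 0.5 is false → out
[4] lift (23,-9): star map gives 24.7332; window check -1.1 ≤ 24.7332 < 0.5 is false → out
[5] lift (-4,-15): star map gives -1.1113; window check -1.1 ≤ -1.1113 < 0.5 is false → out
[6] lift (4,9): star map gives 2.2668; window check -1.1 ≤ 2.2668 < 0.5 is false → out
[7] lift (0,-5): star map gives 0.9629; window check -1.1 ≤ 0.9629 < 0.5 is false → out
[8] lift (5,21): star map gives 0.9558; window check -1.1 ≤ 0.9558 < 0.5 is false → out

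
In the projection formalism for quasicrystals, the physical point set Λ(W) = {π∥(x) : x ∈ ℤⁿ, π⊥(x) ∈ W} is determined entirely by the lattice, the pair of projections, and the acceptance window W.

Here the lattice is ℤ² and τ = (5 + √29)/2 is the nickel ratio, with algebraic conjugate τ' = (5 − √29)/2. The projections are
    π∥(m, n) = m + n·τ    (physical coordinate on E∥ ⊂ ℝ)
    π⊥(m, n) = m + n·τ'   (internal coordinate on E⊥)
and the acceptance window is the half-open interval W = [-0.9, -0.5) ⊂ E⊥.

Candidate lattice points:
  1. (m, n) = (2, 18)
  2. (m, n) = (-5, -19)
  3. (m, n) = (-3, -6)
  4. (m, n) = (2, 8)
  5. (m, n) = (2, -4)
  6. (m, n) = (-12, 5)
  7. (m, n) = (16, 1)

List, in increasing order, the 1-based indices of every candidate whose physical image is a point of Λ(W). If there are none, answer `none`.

none

Numerically τ ≈ 5.1926 and τ' = −1/τ ≈ -0.1926.
candidate 1: (m,n)=(2,18) → π∥ = 2+18·τ ≈ 95.4665, π⊥ = 2+18·τ' ≈ -1.4665 ∉ [-0.9, -0.5) ⇒ out
candidate 2: (m,n)=(-5,-19) → π∥ = -5-19·τ ≈ -103.6591, π⊥ = -5-19·τ' ≈ -1.3409 ∉ [-0.9, -0.5) ⇒ out
candidate 3: (m,n)=(-3,-6) → π∥ = -3-6·τ ≈ -34.1555, π⊥ = -3-6·τ' ≈ -1.8445 ∉ [-0.9, -0.5) ⇒ out
candidate 4: (m,n)=(2,8) → π∥ = 2+8·τ ≈ 43.5407, π⊥ = 2+8·τ' ≈ 0.4593 ∉ [-0.9, -0.5) ⇒ out
candidate 5: (m,n)=(2,-4) → π∥ = 2-4·τ ≈ -18.7703, π⊥ = 2-4·τ' ≈ 2.7703 ∉ [-0.9, -0.5) ⇒ out
candidate 6: (m,n)=(-12,5) → π∥ = -12+5·τ ≈ 13.9629, π⊥ = -12+5·τ' ≈ -12.9629 ∉ [-0.9, -0.5) ⇒ out
candidate 7: (m,n)=(16,1) → π∥ = 16+1·τ ≈ 21.1926, π⊥ = 16+1·τ' ≈ 15.8074 ∉ [-0.9, -0.5) ⇒ out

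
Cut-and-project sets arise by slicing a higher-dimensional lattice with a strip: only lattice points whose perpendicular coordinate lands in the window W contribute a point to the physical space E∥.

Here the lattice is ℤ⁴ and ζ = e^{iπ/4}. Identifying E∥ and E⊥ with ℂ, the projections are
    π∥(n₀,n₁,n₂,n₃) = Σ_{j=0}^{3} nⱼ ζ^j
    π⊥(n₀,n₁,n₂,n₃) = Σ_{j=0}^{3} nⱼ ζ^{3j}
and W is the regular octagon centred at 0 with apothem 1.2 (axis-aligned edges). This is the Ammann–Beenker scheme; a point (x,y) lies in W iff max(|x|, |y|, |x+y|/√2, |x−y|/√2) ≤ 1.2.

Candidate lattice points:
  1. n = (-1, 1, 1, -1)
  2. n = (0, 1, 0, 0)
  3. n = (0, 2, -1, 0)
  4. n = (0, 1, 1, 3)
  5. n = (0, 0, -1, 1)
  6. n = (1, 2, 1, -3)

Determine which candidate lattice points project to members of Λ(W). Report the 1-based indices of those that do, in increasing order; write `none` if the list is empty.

2

π⊥(n) = n₀ + n₁ζ³ + n₂ζ⁶ + n₃ζ⁹ where ζ = e^{iπ/4}.
candidate 1: n = (-1, 1, 1, -1) → π⊥ ≈ (-2.4142, -1.0000); max(|x|,|y|,|x±y|/√2) = 2.4142 > 1.2 ⇒ ∉ W
candidate 2: n = (0, 1, 0, 0) → π⊥ ≈ (-0.7071, +0.7071); max(|x|,|y|,|x±y|/√2) = 1.0000 ≤ 1.2 ⇒ ∈ W
candidate 3: n = (0, 2, -1, 0) → π⊥ ≈ (-1.4142, +2.4142); max(|x|,|y|,|x±y|/√2) = 2.7071 > 1.2 ⇒ ∉ W
candidate 4: n = (0, 1, 1, 3) → π⊥ ≈ (+1.4142, +1.8284); max(|x|,|y|,|x±y|/√2) = 2.2929 > 1.2 ⇒ ∉ W
candidate 5: n = (0, 0, -1, 1) → π⊥ ≈ (+0.7071, +1.7071); max(|x|,|y|,|x±y|/√2) = 1.7071 > 1.2 ⇒ ∉ W
candidate 6: n = (1, 2, 1, -3) → π⊥ ≈ (-2.5355, -1.7071); max(|x|,|y|,|x±y|/√2) = 3.0000 > 1.2 ⇒ ∉ W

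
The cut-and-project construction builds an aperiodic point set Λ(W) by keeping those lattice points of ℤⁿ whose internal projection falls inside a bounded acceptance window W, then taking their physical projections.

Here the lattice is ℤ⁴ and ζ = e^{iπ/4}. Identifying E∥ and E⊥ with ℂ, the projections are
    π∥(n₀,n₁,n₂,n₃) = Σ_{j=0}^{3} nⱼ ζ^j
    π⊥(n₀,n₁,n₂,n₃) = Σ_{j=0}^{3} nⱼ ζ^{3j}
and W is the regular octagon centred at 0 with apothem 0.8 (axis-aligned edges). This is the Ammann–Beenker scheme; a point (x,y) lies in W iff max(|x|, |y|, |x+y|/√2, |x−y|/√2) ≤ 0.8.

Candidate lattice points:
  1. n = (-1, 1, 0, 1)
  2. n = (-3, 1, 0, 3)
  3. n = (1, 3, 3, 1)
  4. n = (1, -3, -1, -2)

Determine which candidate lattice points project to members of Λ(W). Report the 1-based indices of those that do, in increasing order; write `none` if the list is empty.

3

Internal map: ζ^{3j} for j=0..3 gives (1,0), (−√2/2,√2/2), (0,−1), (√2/2,√2/2).
candidate 1: n = (-1, 1, 0, 1) → π⊥ ≈ (-1.00000, +1.41421); max(|x|,|y|,|x±y|/√2) = 1.70711 > 0.8 ⇒ ∉ W
candidate 2: n = (-3, 1, 0, 3) → π⊥ ≈ (-1.58579, +2.82843); max(|x|,|y|,|x±y|/√2) = 3.12132 > 0.8 ⇒ ∉ W
candidate 3: n = (1, 3, 3, 1) → π⊥ ≈ (-0.41421, -0.17157); max(|x|,|y|,|x±y|/√2) = 0.41421 ≤ 0.8 ⇒ ∈ W
candidate 4: n = (1, -3, -1, -2) → π⊥ ≈ (+1.70711, -2.53553); max(|x|,|y|,|x±y|/√2) = 3.00000 > 0.8 ⇒ ∉ W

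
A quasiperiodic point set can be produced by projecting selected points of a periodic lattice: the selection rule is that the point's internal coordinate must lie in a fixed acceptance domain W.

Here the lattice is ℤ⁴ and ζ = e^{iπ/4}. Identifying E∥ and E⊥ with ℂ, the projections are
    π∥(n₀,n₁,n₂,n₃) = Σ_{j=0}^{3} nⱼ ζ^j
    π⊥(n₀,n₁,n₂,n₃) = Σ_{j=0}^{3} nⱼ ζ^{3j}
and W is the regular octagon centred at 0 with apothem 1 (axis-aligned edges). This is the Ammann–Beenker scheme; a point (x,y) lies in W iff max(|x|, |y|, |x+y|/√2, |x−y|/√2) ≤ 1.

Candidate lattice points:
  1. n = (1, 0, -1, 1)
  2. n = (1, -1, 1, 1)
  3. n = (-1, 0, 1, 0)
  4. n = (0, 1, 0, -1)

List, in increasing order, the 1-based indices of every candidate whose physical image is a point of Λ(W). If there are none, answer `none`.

none

π⊥(n) = n₀ + n₁ζ³ + n₂ζ⁶ + n₃ζ⁹ where ζ = e^{iπ/4}.
candidate 1: n = (1, 0, -1, 1) → π⊥ ≈ (+1.7071, +1.7071); max(|x|,|y|,|x±y|/√2) = 2.4142 > 1 ⇒ ∉ W
candidate 2: n = (1, -1, 1, 1) → π⊥ ≈ (+2.4142, -1.0000); max(|x|,|y|,|x±y|/√2) = 2.4142 > 1 ⇒ ∉ W
candidate 3: n = (-1, 0, 1, 0) → π⊥ ≈ (-1.0000, -1.0000); max(|x|,|y|,|x±y|/√2) = 1.4142 > 1 ⇒ ∉ W
candidate 4: n = (0, 1, 0, -1) → π⊥ ≈ (-1.4142, +0.0000); max(|x|,|y|,|x±y|/√2) = 1.4142 > 1 ⇒ ∉ W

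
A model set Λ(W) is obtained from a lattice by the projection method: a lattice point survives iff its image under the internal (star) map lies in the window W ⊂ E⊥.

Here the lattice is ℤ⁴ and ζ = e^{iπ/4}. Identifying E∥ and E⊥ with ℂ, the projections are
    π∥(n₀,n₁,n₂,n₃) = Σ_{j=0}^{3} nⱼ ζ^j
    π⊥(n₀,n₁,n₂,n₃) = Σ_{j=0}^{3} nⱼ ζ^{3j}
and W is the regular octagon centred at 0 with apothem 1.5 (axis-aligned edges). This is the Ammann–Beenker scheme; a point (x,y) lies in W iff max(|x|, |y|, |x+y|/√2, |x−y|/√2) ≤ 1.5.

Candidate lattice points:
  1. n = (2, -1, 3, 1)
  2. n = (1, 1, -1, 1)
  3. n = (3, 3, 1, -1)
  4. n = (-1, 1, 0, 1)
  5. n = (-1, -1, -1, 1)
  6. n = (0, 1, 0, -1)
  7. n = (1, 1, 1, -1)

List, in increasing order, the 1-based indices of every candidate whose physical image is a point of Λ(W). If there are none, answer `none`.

With ζ = e^{iπ/4} the internal vectors are ζ^0,ζ^3,ζ^6,ζ^9.
candidate 1: n = (2, -1, 3, 1) → π⊥ ≈ (+3.41421, -3.00000); max(|x|,|y|,|x±y|/√2) = 4.53553 > 1.5 ⇒ ∉ W
candidate 2: n = (1, 1, -1, 1) → π⊥ ≈ (+1.00000, +2.41421); max(|x|,|y|,|x±y|/√2) = 2.41421 > 1.5 ⇒ ∉ W
candidate 3: n = (3, 3, 1, -1) → π⊥ ≈ (+0.17157, +0.41421); max(|x|,|y|,|x±y|/√2) = 0.41421 ≤ 1.5 ⇒ ∈ W
candidate 4: n = (-1, 1, 0, 1) → π⊥ ≈ (-1.00000, +1.41421); max(|x|,|y|,|x±y|/√2) = 1.70711 > 1.5 ⇒ ∉ W
candidate 5: n = (-1, -1, -1, 1) → π⊥ ≈ (+0.41421, +1.00000); max(|x|,|y|,|x±y|/√2) = 1.00000 ≤ 1.5 ⇒ ∈ W
candidate 6: n = (0, 1, 0, -1) → π⊥ ≈ (-1.41421, +0.00000); max(|x|,|y|,|x±y|/√2) = 1.41421 ≤ 1.5 ⇒ ∈ W
candidate 7: n = (1, 1, 1, -1) → π⊥ ≈ (-0.41421, -1.00000); max(|x|,|y|,|x±y|/√2) = 1.00000 ≤ 1.5 ⇒ ∈ W

3, 5, 6, 7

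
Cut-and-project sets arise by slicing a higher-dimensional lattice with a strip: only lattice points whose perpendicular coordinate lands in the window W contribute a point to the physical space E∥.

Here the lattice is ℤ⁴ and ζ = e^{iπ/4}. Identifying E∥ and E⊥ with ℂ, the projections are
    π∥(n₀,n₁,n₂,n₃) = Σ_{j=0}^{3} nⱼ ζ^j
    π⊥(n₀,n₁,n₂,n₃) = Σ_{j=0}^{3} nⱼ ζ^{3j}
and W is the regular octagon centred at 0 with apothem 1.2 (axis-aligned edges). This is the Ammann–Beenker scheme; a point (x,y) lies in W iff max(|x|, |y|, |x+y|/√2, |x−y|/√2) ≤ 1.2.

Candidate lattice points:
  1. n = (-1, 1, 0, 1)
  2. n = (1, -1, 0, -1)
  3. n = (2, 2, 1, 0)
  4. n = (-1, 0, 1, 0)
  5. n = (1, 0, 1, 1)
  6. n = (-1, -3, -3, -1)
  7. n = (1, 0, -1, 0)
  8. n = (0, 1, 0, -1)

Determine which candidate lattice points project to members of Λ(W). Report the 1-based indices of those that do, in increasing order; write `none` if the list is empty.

π⊥(n) = n₀ + n₁ζ³ + n₂ζ⁶ + n₃ζ⁹ where ζ = e^{iπ/4}.
candidate 1: n = (-1, 1, 0, 1) → π⊥ ≈ (-1.00000, +1.41421); max(|x|,|y|,|x±y|/√2) = 1.70711 > 1.2 ⇒ ∉ W
candidate 2: n = (1, -1, 0, -1) → π⊥ ≈ (+1.00000, -1.41421); max(|x|,|y|,|x±y|/√2) = 1.70711 > 1.2 ⇒ ∉ W
candidate 3: n = (2, 2, 1, 0) → π⊥ ≈ (+0.58579, +0.41421); max(|x|,|y|,|x±y|/√2) = 0.70711 ≤ 1.2 ⇒ ∈ W
candidate 4: n = (-1, 0, 1, 0) → π⊥ ≈ (-1.00000, -1.00000); max(|x|,|y|,|x±y|/√2) = 1.41421 > 1.2 ⇒ ∉ W
candidate 5: n = (1, 0, 1, 1) → π⊥ ≈ (+1.70711, -0.29289); max(|x|,|y|,|x±y|/√2) = 1.70711 > 1.2 ⇒ ∉ W
candidate 6: n = (-1, -3, -3, -1) → π⊥ ≈ (+0.41421, +0.17157); max(|x|,|y|,|x±y|/√2) = 0.41421 ≤ 1.2 ⇒ ∈ W
candidate 7: n = (1, 0, -1, 0) → π⊥ ≈ (+1.00000, +1.00000); max(|x|,|y|,|x±y|/√2) = 1.41421 > 1.2 ⇒ ∉ W
candidate 8: n = (0, 1, 0, -1) → π⊥ ≈ (-1.41421, +0.00000); max(|x|,|y|,|x±y|/√2) = 1.41421 > 1.2 ⇒ ∉ W

3, 6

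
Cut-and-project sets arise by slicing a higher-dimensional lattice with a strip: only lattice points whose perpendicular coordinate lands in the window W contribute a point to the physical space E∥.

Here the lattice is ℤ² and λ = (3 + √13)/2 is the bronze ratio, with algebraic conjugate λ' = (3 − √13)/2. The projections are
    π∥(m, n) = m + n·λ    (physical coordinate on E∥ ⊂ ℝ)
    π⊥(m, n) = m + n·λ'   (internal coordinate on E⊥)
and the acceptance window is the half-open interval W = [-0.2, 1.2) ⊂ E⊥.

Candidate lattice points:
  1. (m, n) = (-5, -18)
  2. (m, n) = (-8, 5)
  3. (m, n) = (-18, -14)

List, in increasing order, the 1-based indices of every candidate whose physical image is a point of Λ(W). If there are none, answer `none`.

Numerically λ ≈ 3.302776 and λ' = −1/λ ≈ -0.302776.
candidate 1: (m,n)=(-5,-18) → π∥ = -5-18·λ ≈ -64.449961, π⊥ = -5-18·λ' ≈ 0.449961 ∈ [-0.2, 1.2) ⇒ IN Λ
candidate 2: (m,n)=(-8,5) → π∥ = -8+5·λ ≈ 8.513878, π⊥ = -8+5·λ' ≈ -9.513878 ∉ [-0.2, 1.2) ⇒ out
candidate 3: (m,n)=(-18,-14) → π∥ = -18-14·λ ≈ -64.238859, π⊥ = -18-14·λ' ≈ -13.761141 ∉ [-0.2, 1.2) ⇒ out

1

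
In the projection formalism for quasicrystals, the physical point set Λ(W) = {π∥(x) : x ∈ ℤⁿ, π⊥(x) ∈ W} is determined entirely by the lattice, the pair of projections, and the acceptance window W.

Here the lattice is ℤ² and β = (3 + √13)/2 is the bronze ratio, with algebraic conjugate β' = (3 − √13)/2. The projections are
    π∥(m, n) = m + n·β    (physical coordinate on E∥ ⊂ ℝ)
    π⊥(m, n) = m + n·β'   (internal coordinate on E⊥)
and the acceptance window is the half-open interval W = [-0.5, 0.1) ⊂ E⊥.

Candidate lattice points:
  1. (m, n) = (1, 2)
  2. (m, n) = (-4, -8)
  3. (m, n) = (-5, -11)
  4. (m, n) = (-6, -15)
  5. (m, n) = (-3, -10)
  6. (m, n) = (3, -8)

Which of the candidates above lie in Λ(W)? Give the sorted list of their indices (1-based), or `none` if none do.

Compute β' = (3−√13)/2 = -0.30278, so π⊥(m,n) = m -0.30278·n.
candidate 1: (m,n)=(1,2) → π∥ = 1+2·β ≈ 7.60555, π⊥ = 1+2·β' ≈ 0.39445 ∉ [-0.5, 0.1) ⇒ out
candidate 2: (m,n)=(-4,-8) → π∥ = -4-8·β ≈ -30.42221, π⊥ = -4-8·β' ≈ -1.57779 ∉ [-0.5, 0.1) ⇒ out
candidate 3: (m,n)=(-5,-11) → π∥ = -5-11·β ≈ -41.33053, π⊥ = -5-11·β' ≈ -1.66947 ∉ [-0.5, 0.1) ⇒ out
candidate 4: (m,n)=(-6,-15) → π∥ = -6-15·β ≈ -55.54163, π⊥ = -6-15·β' ≈ -1.45837 ∉ [-0.5, 0.1) ⇒ out
candidate 5: (m,n)=(-3,-10) → π∥ = -3-10·β ≈ -36.02776, π⊥ = -3-10·β' ≈ 0.02776 ∈ [-0.5, 0.1) ⇒ IN Λ
candidate 6: (m,n)=(3,-8) → π∥ = 3-8·β ≈ -23.42221, π⊥ = 3-8·β' ≈ 5.42221 ∉ [-0.5, 0.1) ⇒ out

5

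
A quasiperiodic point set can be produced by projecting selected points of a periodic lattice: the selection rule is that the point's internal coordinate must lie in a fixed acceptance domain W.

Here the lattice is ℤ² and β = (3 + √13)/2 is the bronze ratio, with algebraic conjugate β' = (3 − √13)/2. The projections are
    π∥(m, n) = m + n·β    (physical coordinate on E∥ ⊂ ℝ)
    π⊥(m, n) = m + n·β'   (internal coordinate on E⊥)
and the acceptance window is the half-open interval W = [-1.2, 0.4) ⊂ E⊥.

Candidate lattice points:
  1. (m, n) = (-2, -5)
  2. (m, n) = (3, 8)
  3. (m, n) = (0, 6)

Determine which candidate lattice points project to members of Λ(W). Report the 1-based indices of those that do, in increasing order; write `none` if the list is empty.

β' = (3−√13)/2 ≈ -0.302776.
#1 (-2,-5): internal coord -2 + (-5)·β' = -0.486122; -0.486122 ∈ [-1.2, 0.4) → IN Λ
#2 (3,8): internal coord 3 + (8)·β' = +0.577795; +0.577795 ∉ [-1.2, 0.4) → out
#3 (0,6): internal coord 0 + (6)·β' = -1.816654; -1.816654 ∉ [-1.2, 0.4) → out

1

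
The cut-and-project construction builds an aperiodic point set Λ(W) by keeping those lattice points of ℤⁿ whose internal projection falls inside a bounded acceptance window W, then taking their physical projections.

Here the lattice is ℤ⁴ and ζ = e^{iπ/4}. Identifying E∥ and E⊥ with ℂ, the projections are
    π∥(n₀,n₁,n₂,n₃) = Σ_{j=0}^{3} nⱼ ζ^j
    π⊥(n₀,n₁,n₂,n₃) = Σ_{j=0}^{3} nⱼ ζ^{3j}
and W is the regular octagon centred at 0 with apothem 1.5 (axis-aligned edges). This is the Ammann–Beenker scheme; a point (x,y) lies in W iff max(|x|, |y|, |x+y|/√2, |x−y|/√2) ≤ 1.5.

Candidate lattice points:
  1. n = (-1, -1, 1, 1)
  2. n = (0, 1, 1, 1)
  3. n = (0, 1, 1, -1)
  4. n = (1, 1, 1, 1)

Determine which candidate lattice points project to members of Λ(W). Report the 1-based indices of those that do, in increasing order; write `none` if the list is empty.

With ζ = e^{iπ/4} the internal vectors are ζ^0,ζ^3,ζ^6,ζ^9.
#1 (-1, -1, 1, 1): internal (0.4142, -1.0000); octagon support 1.0000 vs apothem 1.5 → ∈ W
#2 (0, 1, 1, 1): internal (0.0000, 0.4142); octagon support 0.4142 vs apothem 1.5 → ∈ W
#3 (0, 1, 1, -1): internal (-1.4142, -1.0000); octagon support 1.7071 vs apothem 1.5 → ∉ W
#4 (1, 1, 1, 1): internal (1.0000, 0.4142); octagon support 1.0000 vs apothem 1.5 → ∈ W

1, 2, 4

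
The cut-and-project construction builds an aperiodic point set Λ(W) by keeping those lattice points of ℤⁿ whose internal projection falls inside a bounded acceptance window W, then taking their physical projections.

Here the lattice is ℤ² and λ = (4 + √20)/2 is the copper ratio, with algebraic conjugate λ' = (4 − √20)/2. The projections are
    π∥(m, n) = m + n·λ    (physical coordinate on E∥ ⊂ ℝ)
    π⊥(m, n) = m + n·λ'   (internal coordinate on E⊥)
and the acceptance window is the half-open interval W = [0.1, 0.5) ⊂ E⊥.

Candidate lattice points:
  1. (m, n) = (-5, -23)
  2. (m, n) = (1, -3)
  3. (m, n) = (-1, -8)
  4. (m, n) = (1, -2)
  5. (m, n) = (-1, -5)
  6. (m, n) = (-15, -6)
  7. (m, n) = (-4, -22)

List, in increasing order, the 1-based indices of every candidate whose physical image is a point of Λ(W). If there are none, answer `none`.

Numerically λ ≈ 4.23607 and λ' = −1/λ ≈ -0.23607.
[1] lift (-5,-23): star map gives 0.42956; window check 0.1 ≤ 0.42956 < 0.5 is true → IN Λ
[2] lift (1,-3): star map gives 1.70820; window check 0.1 ≤ 1.70820 < 0.5 is false → out
[3] lift (-1,-8): star map gives 0.88854; window check 0.1 ≤ 0.88854 < 0.5 is false → out
[4] lift (1,-2): star map gives 1.47214; window check 0.1 ≤ 1.47214 < 0.5 is false → out
[5] lift (-1,-5): star map gives 0.18034; window check 0.1 ≤ 0.18034 < 0.5 is true → IN Λ
[6] lift (-15,-6): star map gives -13.58359; window check 0.1 ≤ -13.58359 < 0.5 is false → out
[7] lift (-4,-22): star map gives 1.19350; window check 0.1 ≤ 1.19350 < 0.5 is false → out

1, 5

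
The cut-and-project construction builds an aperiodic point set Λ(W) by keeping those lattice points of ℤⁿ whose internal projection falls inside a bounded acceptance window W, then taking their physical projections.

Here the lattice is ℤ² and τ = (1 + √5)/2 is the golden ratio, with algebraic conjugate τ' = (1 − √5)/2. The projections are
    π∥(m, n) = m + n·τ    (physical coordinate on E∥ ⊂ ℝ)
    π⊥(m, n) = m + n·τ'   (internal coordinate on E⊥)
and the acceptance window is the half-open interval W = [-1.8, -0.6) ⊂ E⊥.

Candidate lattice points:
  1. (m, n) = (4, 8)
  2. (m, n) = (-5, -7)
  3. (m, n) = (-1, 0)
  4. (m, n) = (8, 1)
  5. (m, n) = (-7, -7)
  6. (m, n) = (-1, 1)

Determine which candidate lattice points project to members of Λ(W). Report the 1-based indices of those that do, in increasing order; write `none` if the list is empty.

1, 2, 3, 6

Compute τ' = (1−√5)/2 = -0.61803, so π⊥(m,n) = m -0.61803·n.
[1] lift (4,8): star map gives -0.94427; window check -1.8 ≤ -0.94427 < -0.6 is true → IN Λ
[2] lift (-5,-7): star map gives -0.67376; window check -1.8 ≤ -0.67376 < -0.6 is true → IN Λ
[3] lift (-1,0): star map gives -1.00000; window check -1.8 ≤ -1.00000 < -0.6 is true → IN Λ
[4] lift (8,1): star map gives 7.38197; window check -1.8 ≤ 7.38197 < -0.6 is false → out
[5] lift (-7,-7): star map gives -2.67376; window check -1.8 ≤ -2.67376 < -0.6 is false → out
[6] lift (-1,1): star map gives -1.61803; window check -1.8 ≤ -1.61803 < -0.6 is true → IN Λ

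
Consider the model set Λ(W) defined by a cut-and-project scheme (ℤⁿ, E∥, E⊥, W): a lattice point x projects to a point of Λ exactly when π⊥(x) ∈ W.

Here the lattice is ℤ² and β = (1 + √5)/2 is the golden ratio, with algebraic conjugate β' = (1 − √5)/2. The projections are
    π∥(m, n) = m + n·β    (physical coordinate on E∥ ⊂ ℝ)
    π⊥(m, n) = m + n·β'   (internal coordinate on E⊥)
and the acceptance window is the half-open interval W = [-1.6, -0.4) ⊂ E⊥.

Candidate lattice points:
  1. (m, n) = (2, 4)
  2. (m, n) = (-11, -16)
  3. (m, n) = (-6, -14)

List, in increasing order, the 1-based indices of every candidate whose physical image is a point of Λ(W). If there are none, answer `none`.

β' = (1−√5)/2 ≈ -0.618034.
#1 (2,4): internal coord 2 + (4)·β' = -0.472136; -0.472136 ∈ [-1.6, -0.4) → IN Λ
#2 (-11,-16): internal coord -11 + (-16)·β' = -1.111456; -1.111456 ∈ [-1.6, -0.4) → IN Λ
#3 (-6,-14): internal coord -6 + (-14)·β' = +2.652476; +2.652476 ∉ [-1.6, -0.4) → out

1, 2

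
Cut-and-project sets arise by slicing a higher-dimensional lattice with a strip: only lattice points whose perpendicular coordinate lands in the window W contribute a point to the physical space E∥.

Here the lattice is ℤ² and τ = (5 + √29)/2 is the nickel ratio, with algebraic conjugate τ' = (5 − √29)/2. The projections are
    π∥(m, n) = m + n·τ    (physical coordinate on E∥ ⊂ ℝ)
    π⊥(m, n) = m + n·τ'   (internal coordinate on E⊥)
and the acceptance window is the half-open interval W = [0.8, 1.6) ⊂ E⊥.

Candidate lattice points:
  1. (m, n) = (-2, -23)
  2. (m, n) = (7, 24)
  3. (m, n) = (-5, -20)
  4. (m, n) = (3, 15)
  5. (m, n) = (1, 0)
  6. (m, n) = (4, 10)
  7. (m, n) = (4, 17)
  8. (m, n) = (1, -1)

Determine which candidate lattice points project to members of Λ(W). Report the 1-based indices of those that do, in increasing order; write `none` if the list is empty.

5, 8

Numerically τ ≈ 5.19258 and τ' = −1/τ ≈ -0.19258.
#1 (-2,-23): internal coord -2 + (-23)·τ' = +2.42940; +2.42940 ∉ [0.8, 1.6) → out
#2 (7,24): internal coord 7 + (24)·τ' = +2.37802; +2.37802 ∉ [0.8, 1.6) → out
#3 (-5,-20): internal coord -5 + (-20)·τ' = -1.14835; -1.14835 ∉ [0.8, 1.6) → out
#4 (3,15): internal coord 3 + (15)·τ' = +0.11126; +0.11126 ∉ [0.8, 1.6) → out
#5 (1,0): internal coord 1 + (0)·τ' = +1.00000; +1.00000 ∈ [0.8, 1.6) → IN Λ
#6 (4,10): internal coord 4 + (10)·τ' = +2.07418; +2.07418 ∉ [0.8, 1.6) → out
#7 (4,17): internal coord 4 + (17)·τ' = +0.72610; +0.72610 ∉ [0.8, 1.6) → out
#8 (1,-1): internal coord 1 + (-1)·τ' = +1.19258; +1.19258 ∈ [0.8, 1.6) → IN Λ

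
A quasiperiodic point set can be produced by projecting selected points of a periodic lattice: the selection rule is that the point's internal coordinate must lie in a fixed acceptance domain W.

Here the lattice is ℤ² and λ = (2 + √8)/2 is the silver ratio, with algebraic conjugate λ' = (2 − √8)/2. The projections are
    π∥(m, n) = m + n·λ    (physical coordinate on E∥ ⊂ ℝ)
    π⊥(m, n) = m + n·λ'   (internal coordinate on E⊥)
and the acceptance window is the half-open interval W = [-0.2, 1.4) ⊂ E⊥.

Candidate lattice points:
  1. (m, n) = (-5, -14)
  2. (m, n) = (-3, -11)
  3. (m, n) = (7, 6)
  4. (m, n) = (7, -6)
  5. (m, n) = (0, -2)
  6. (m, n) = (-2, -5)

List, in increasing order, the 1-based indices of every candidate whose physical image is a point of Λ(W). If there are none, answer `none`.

λ' = (2−√8)/2 ≈ -0.414214.
[1] lift (-5,-14): star map gives 0.798990; window check -0.2 ≤ 0.798990 < 1.4 is true → IN Λ
[2] lift (-3,-11): star map gives 1.556349; window check -0.2 ≤ 1.556349 < 1.4 is false → out
[3] lift (7,6): star map gives 4.514719; window check -0.2 ≤ 4.514719 < 1.4 is false → out
[4] lift (7,-6): star map gives 9.485281; window check -0.2 ≤ 9.485281 < 1.4 is false → out
[5] lift (0,-2): star map gives 0.828427; window check -0.2 ≤ 0.828427 < 1.4 is true → IN Λ
[6] lift (-2,-5): star map gives 0.071068; window check -0.2 ≤ 0.071068 < 1.4 is true → IN Λ

1, 5, 6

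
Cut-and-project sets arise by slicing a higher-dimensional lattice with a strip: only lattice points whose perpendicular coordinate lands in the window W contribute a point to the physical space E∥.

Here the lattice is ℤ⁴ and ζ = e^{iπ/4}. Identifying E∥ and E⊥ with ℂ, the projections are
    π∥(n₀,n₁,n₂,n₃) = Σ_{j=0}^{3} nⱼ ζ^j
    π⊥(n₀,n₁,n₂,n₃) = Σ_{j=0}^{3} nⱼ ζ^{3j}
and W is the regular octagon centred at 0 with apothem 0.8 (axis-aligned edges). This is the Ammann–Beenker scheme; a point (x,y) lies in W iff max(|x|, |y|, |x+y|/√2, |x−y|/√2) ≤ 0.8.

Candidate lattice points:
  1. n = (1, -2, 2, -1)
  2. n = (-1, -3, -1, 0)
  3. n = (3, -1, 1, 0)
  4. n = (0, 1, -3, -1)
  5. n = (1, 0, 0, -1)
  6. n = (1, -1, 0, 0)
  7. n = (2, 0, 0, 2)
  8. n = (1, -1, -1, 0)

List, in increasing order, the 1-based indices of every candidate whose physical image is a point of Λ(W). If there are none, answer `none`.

5

π⊥(n) = n₀ + n₁ζ³ + n₂ζ⁶ + n₃ζ⁹ where ζ = e^{iπ/4}.
candidate 1: n = (1, -2, 2, -1) → π⊥ ≈ (+1.707107, -4.121320); max(|x|,|y|,|x±y|/√2) = 4.121320 > 0.8 ⇒ ∉ W
candidate 2: n = (-1, -3, -1, 0) → π⊥ ≈ (+1.121320, -1.121320); max(|x|,|y|,|x±y|/√2) = 1.585786 > 0.8 ⇒ ∉ W
candidate 3: n = (3, -1, 1, 0) → π⊥ ≈ (+3.707107, -1.707107); max(|x|,|y|,|x±y|/√2) = 3.828427 > 0.8 ⇒ ∉ W
candidate 4: n = (0, 1, -3, -1) → π⊥ ≈ (-1.414214, +3.000000); max(|x|,|y|,|x±y|/√2) = 3.121320 > 0.8 ⇒ ∉ W
candidate 5: n = (1, 0, 0, -1) → π⊥ ≈ (+0.292893, -0.707107); max(|x|,|y|,|x±y|/√2) = 0.707107 ≤ 0.8 ⇒ ∈ W
candidate 6: n = (1, -1, 0, 0) → π⊥ ≈ (+1.707107, -0.707107); max(|x|,|y|,|x±y|/√2) = 1.707107 > 0.8 ⇒ ∉ W
candidate 7: n = (2, 0, 0, 2) → π⊥ ≈ (+3.414214, +1.414214); max(|x|,|y|,|x±y|/√2) = 3.414214 > 0.8 ⇒ ∉ W
candidate 8: n = (1, -1, -1, 0) → π⊥ ≈ (+1.707107, +0.292893); max(|x|,|y|,|x±y|/√2) = 1.707107 > 0.8 ⇒ ∉ W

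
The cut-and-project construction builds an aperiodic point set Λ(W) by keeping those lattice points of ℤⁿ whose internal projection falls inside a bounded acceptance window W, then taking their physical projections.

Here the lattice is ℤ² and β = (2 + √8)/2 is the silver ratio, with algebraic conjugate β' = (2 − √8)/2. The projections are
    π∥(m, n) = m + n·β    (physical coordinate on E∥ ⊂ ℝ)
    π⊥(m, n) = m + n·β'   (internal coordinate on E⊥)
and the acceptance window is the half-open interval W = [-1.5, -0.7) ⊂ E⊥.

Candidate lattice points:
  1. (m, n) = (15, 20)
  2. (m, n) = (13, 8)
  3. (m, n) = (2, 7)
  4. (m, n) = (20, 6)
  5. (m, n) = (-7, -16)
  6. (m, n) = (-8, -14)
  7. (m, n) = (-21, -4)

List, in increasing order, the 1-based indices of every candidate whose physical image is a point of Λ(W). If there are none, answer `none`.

Compute β' = (2−√8)/2 = -0.41421, so π⊥(m,n) = m -0.41421·n.
#1 (15,20): internal coord 15 + (20)·β' = +6.71573; +6.71573 ∉ [-1.5, -0.7) → out
#2 (13,8): internal coord 13 + (8)·β' = +9.68629; +9.68629 ∉ [-1.5, -0.7) → out
#3 (2,7): internal coord 2 + (7)·β' = -0.89949; -0.89949 ∈ [-1.5, -0.7) → IN Λ
#4 (20,6): internal coord 20 + (6)·β' = +17.51472; +17.51472 ∉ [-1.5, -0.7) → out
#5 (-7,-16): internal coord -7 + (-16)·β' = -0.37258; -0.37258 ∉ [-1.5, -0.7) → out
#6 (-8,-14): internal coord -8 + (-14)·β' = -2.20101; -2.20101 ∉ [-1.5, -0.7) → out
#7 (-21,-4): internal coord -21 + (-4)·β' = -19.34315; -19.34315 ∉ [-1.5, -0.7) → out

3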